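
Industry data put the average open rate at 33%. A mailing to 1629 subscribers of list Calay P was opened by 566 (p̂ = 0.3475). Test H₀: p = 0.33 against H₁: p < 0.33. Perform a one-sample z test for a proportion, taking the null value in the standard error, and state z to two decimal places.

z = 1.50

p̂ = 566/1629 ≈ 0.3475.
Under H₀, SE = √(0.33·0.67/1629) = √(0.000135727) = 0.0117.
z = (0.3475 − 0.33)/0.0117 = 0.0175/0.0117 = 1.50.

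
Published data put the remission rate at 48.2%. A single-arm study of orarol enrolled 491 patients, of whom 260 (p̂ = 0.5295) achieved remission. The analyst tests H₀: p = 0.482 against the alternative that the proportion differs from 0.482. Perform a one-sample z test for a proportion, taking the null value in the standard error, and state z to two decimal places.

p̂ = 260/491 ≈ 0.52953.
SE = √(p₀(1−p₀)/n) = √(0.24968/491) = 0.02255.
z = (0.52953 − 0.482)/0.02255 = 0.04753/0.02255 = 2.11.
Two-sided p-value ≈ 2·Φ(−2.108) = 0.0350.

z = 2.11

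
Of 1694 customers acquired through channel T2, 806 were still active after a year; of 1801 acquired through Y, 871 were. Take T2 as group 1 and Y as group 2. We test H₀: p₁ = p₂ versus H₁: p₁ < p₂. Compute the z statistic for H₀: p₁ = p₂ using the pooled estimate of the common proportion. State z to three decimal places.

z = -0.463

p̂₁ = 806/1694 = 0.475797, p̂₂ = 871/1801 = 0.483620.
Pooled p̂ = (806+871)/(1694+1801) = 1677/3495 = 0.479828.
SE = √(p̂(1−p̂)(1/n₁+1/n₂)) = √(0.479828·0.520172·0.00114557) = √(0.000285925) = 0.016909.
z = (0.475797 − 0.483620)/0.016909 = -0.007823/0.016909 = -0.463.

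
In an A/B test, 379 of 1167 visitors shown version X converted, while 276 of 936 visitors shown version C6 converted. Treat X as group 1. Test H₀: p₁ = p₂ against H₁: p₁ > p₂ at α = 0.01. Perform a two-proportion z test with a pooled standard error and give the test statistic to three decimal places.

z = 1.471

p̂₁ = 379/1167 = 0.32476, p̂₂ = 276/936 = 0.29487.
Pooled p̂ = (379+276)/(1167+936) = 655/2103 = 0.31146.
SE = √(p̂(1−p̂)(1/n₁+1/n₂)) = √(0.31146·0.68854·0.00192527) = √(0.00041288) = 0.02032.
z = (0.32476 − 0.29487)/0.02032 = 0.02989/0.02032 = 1.471.
p-value = P(Z > 1.471) ≈ 0.0706. With α = 0.01, fail to reject H₀.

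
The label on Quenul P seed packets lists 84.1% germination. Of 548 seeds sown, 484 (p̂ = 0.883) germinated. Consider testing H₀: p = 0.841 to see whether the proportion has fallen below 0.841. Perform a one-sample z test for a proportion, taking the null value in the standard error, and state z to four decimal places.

z = 2.7023

p̂ = 484/548 = 0.883212.
SE = √(p₀(1−p₀)/n) = √(0.13372/548) = 0.015621.
z = (0.883212 − 0.841)/0.015621 = 0.042212/0.015621 = 2.7023.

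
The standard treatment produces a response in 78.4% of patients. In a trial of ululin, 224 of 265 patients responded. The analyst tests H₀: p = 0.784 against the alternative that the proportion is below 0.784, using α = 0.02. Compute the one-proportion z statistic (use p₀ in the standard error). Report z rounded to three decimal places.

p̂ = 224/265 ≈ 0.84528.
Under H₀, SE = √(0.784·0.216/265) = √(0.000639034) = 0.02528.
z = (0.84528 − 0.784)/0.02528 = 0.06128/0.02528 = 2.424.
p-value = P(Z < 2.424) ≈ 0.9923. With α = 0.02, fail to reject H₀.

z = 2.424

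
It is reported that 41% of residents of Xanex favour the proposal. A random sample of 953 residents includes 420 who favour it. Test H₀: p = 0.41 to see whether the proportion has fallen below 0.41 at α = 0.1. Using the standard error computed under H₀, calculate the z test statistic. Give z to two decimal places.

p̂ = 420/953 ≈ 0.4407.
Under H₀, SE = √(0.41·0.59/953) = √(0.00025383) = 0.0159.
z = (0.4407 − 0.41)/0.0159 = 0.0307/0.0159 = 1.93.
p-value = P(Z < 1.928) ≈ 0.9731. With α = 0.1, fail to reject H₀.

z = 1.93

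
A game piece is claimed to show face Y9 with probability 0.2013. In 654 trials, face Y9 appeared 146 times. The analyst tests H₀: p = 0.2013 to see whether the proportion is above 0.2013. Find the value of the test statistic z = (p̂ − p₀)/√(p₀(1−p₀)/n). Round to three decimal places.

z = 1.399

p̂ = 146/654 ≈ 0.22324.
Standard error under H₀: √(0.2013×0.7987/654) = 0.01568.
z = (0.22324 − 0.2013)/0.01568 = 0.02194/0.01568 = 1.399.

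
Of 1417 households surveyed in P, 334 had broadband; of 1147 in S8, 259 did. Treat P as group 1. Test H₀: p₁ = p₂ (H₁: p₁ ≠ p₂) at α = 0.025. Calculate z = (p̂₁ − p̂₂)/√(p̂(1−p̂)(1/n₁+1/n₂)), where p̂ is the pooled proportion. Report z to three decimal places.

p̂₁ = 334/1417 = 0.23571, p̂₂ = 259/1147 = 0.22581.
Pooled p̂ = (334+259)/(1417+1147) = 593/2564 = 0.23128.
SE = √(p̂(1−p̂)(1/n₁+1/n₂)) = √(0.23128·0.76872·0.00157756) = √(0.000280472) = 0.01675.
z = (0.23571 − 0.22581)/0.01675 = 0.00990/0.01675 = 0.591.
Two-sided p-value ≈ 2·Φ(−0.591) = 0.5543; since p > α = 0.025, fail to reject H₀.

z = 0.591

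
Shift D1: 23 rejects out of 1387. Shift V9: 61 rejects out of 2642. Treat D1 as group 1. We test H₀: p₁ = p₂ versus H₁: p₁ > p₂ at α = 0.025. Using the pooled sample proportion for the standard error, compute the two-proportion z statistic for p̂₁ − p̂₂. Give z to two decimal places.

p̂₁ = 23/1387 = 0.01658, p̂₂ = 61/2642 = 0.02309.
Pooled p̂ = (23+61)/(1387+2642) = 84/4029 = 0.02085.
SE = √(0.0204142 × 0.00109948) = 0.00474.
z = (0.01658 − 0.02309)/0.00474 = -0.00651/0.00474 = -1.37.
p-value = P(Z > -1.373) ≈ 0.9152. With α = 0.025, fail to reject H₀.

z = -1.37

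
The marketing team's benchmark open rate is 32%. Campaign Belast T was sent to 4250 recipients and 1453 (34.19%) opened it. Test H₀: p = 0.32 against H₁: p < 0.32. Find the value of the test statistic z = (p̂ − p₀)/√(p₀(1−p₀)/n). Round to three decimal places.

z = 3.058

p̂ = 1453/4250 = 0.341882.
Under H₀, SE = √(0.32·0.68/4250) = √(5.12e-05) = 0.007155.
z = (0.341882 − 0.32)/0.007155 = 0.021882/0.007155 = 3.058.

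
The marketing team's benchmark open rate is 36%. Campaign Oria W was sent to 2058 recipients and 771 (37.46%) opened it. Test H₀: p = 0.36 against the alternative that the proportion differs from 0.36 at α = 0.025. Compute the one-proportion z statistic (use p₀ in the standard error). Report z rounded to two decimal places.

p̂ = 771/2058 ≈ 0.3746.
Under H₀, SE = √(0.36·0.64/2058) = √(0.000111953) = 0.0106.
z = (0.3746 − 0.36)/0.0106 = 0.0146/0.0106 = 1.38.
Two-sided p-value ≈ 2·Φ(−1.383) = 0.1666; since p > α = 0.025, fail to reject H₀.

z = 1.38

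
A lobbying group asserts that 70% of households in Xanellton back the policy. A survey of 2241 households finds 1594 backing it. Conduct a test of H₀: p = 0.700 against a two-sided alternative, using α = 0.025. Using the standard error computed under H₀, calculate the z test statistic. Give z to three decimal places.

p̂ = 1594/2241 = 0.71129.
SE = √(p₀(1−p₀)/n) = √(0.21/2241) = 0.00968.
z = (0.71129 − 0.7)/0.00968 = 0.01129/0.00968 = 1.166.
p-value = 2·P(Z > 1.166) ≈ 0.2435; since p > α = 0.025, fail to reject H₀.

z = 1.166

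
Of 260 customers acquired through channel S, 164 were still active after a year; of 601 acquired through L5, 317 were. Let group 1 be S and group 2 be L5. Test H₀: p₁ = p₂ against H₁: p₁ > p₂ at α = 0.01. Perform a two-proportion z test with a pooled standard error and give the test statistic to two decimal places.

z = 2.80

p̂₁ = 164/260 ≈ 0.6308, p̂₂ = 317/601 ≈ 0.5275.
Pooled p̂ = (164+317)/(260+601) = 481/861 = 0.5587.
SE = √(p̂(1−p̂)(1/n₁+1/n₂)) = √(0.5587·0.4413·0.00551005) = √(0.00135856) = 0.0369.
z = (0.6308 − 0.5275)/0.0369 = 0.1033/0.0369 = 2.80.
p-value = P(Z > 2.803) ≈ 0.0025, so at α = 0.01 we reject H₀.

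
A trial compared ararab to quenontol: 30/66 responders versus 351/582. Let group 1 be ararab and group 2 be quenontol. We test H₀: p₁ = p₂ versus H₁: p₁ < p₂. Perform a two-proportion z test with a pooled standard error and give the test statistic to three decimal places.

p̂₁ = 30/66 = 0.454545, p̂₂ = 351/582 = 0.603093.
Pooled p̂ = (30+351)/(66+582) = 381/648 = 0.587963.
SE = √(0.242263 × 0.0168697) = 0.063929.
z = (0.454545 − 0.603093)/0.063929 = -0.148548/0.063929 = -2.324.
p-value = P(Z < -2.324) ≈ 0.0101.

z = -2.324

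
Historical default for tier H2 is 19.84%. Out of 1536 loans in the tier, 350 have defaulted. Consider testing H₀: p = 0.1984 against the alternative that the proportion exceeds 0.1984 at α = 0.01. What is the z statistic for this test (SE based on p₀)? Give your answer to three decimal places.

z = 2.896

p̂ = 350/1536 ≈ 0.227865.
Under H₀, SE = √(0.1984·0.8016/1536) = √(0.00010354) = 0.010175.
z = (0.227865 − 0.1984)/0.010175 = 0.029465/0.010175 = 2.896.
p-value = P(Z > 2.896) ≈ 0.0019. With α = 0.01, reject H₀.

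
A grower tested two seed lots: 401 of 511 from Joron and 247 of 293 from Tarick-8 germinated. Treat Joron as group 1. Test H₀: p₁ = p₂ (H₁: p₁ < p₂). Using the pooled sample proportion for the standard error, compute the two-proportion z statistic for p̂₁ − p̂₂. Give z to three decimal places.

z = -2.011

p̂₁ = 401/511 ≈ 0.784736, p̂₂ = 247/293 ≈ 0.843003.
Pooled p̂ = (401+247)/(511+293) = 648/804 = 0.805970.
SE = √(0.156382 × 0.00536992) = 0.028979.
z = (0.784736 − 0.843003)/0.028979 = -0.058267/0.028979 = -2.011.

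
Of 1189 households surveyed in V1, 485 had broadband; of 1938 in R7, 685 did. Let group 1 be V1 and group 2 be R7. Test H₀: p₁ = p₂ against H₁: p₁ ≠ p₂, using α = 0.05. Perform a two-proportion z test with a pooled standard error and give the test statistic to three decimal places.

z = 3.054

p̂₁ = 485/1189 ≈ 0.40791, p̂₂ = 685/1938 ≈ 0.35346.
Pooled p̂ = (485+685)/(1189+1938) = 1170/3127 = 0.37416.
SE = √(p̂(1−p̂)(1/n₁+1/n₂)) = √(0.37416·0.62584·0.00135704) = √(0.00031777) = 0.01783.
z = (0.40791 − 0.35346)/0.01783 = 0.05445/0.01783 = 3.054.
p-value = 2·P(Z > 3.054) ≈ 0.0023; since p < α = 0.05, reject H₀.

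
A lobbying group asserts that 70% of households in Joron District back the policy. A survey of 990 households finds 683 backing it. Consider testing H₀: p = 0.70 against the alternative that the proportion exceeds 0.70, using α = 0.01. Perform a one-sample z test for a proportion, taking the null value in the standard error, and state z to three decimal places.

z = -0.694

p̂ = 683/990 = 0.68990.
SE = √(p₀(1−p₀)/n) = √(0.21/990) = 0.01456.
z = (0.68990 − 0.7)/0.01456 = -0.01010/0.01456 = -0.694.
p-value = P(Z > -0.694) ≈ 0.7560; since p > α = 0.01, fail to reject H₀.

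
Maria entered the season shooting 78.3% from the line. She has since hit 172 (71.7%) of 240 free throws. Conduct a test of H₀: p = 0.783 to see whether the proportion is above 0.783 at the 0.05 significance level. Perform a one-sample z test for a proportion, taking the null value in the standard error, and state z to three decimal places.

p̂ = 172/240 ≈ 0.71667.
Standard error under H₀: √(0.783×0.217/240) = 0.02661.
z = (0.71667 − 0.783)/0.02661 = -0.06633/0.02661 = -2.493.
p-value = P(Z > -2.493) ≈ 0.9937; since p > α = 0.05, fail to reject H₀.

z = -2.493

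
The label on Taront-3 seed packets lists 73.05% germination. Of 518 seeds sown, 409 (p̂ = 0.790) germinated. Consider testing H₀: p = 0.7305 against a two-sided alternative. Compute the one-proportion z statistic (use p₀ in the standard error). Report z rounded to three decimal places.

p̂ = 409/518 ≈ 0.78958.
Standard error under H₀: √(0.7305×0.2695/518) = 0.01950.
z = (0.78958 − 0.7305)/0.01950 = 0.05908/0.01950 = 3.030.
Two-sided p-value ≈ 2·Φ(−3.030) = 0.0024.

z = 3.030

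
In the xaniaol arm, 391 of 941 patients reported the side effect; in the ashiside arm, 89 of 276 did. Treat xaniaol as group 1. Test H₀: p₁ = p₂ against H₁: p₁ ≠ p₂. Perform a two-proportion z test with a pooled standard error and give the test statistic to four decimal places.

z = 2.7814

p̂₁ = 391/941 ≈ 0.415515, p̂₂ = 89/276 ≈ 0.322464.
Pooled p̂ = (391+89)/(941+276) = 480/1217 = 0.394412.
SE = √(0.238851 × 0.00468589) = 0.033455.
z = (0.415515 − 0.322464)/0.033455 = 0.093051/0.033455 = 2.7814.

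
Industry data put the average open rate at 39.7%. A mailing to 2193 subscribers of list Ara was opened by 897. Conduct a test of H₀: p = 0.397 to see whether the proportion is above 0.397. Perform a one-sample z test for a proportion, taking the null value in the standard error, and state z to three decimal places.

p̂ = 897/2193 ≈ 0.40903.
Standard error under H₀: √(0.397×0.603/2193) = 0.01045.
z = (0.40903 − 0.397)/0.01045 = 0.01203/0.01045 = 1.151.
p-value = P(Z > 1.151) ≈ 0.1248.

z = 1.151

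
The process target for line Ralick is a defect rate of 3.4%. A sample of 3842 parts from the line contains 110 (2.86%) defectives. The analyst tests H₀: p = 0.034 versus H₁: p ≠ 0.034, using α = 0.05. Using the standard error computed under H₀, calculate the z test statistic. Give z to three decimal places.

p̂ = 110/3842 ≈ 0.028631.
SE = √(p₀(1−p₀)/n) = √(0.032844/3842) = 0.002924.
z = (0.028631 − 0.034)/0.002924 = -0.005369/0.002924 = -1.836.
Two-sided p-value ≈ 2·Φ(−1.836) = 0.0663. With α = 0.05, fail to reject H₀.

z = -1.836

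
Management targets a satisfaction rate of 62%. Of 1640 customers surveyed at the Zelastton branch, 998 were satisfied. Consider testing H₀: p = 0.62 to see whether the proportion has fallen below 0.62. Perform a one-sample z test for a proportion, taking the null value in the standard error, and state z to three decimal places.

z = -0.956

p̂ = 998/1640 ≈ 0.60854.
SE = √(p₀(1−p₀)/n) = √(0.2356/1640) = 0.01199.
z = (0.60854 − 0.62)/0.01199 = -0.01146/0.01199 = -0.956.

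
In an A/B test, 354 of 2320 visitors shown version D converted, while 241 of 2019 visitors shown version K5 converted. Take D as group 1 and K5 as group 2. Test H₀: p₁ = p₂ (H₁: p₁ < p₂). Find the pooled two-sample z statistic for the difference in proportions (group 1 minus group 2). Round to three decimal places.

z = 3.173

p̂₁ = 354/2320 ≈ 0.15259, p̂₂ = 241/2019 ≈ 0.11937.
Pooled p̂ = (354+241)/(2320+2019) = 595/4339 = 0.13713.
SE = √(p̂(1−p̂)(1/n₁+1/n₂)) = √(0.13713·0.86287·0.000926329) = √(0.000109607) = 0.01047.
z = (0.15259 − 0.11937)/0.01047 = 0.03322/0.01047 = 3.173.
p-value = P(Z < 3.173) ≈ 0.9992.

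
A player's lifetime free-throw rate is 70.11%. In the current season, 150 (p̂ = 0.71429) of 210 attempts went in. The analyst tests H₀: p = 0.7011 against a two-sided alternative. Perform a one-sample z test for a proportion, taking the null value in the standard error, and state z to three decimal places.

p̂ = 150/210 ≈ 0.714286.
Standard error under H₀: √(0.7011×0.2989/210) = 0.031590.
z = (0.714286 − 0.7011)/0.031590 = 0.013186/0.031590 = 0.417.
Two-sided p-value ≈ 2·Φ(−0.417) = 0.6764.

z = 0.417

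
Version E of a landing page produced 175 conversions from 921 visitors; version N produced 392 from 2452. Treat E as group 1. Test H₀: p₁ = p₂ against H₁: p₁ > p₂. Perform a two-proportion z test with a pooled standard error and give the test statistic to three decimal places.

z = 2.086

p̂₁ = 175/921 = 0.19001, p̂₂ = 392/2452 = 0.15987.
Pooled p̂ = (175+392)/(921+2452) = 567/3373 = 0.16810.
SE = √(0.139842 × 0.00149361) = 0.01445.
z = (0.19001 − 0.15987)/0.01445 = 0.03014/0.01445 = 2.086.
p-value = P(Z > 2.086) ≈ 0.0185.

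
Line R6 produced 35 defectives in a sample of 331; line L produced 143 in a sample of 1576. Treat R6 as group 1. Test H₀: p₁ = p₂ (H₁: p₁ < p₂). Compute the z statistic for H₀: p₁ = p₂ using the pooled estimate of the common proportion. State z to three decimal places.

z = 0.853

p̂₁ = 35/331 ≈ 0.10574, p̂₂ = 143/1576 ≈ 0.09074.
Pooled p̂ = (35+143)/(331+1576) = 178/1907 = 0.09334.
SE = √(0.0846279 × 0.00365567) = 0.01759.
z = (0.10574 − 0.09074)/0.01759 = 0.01500/0.01759 = 0.853.
p-value = P(Z < 0.853) ≈ 0.8032.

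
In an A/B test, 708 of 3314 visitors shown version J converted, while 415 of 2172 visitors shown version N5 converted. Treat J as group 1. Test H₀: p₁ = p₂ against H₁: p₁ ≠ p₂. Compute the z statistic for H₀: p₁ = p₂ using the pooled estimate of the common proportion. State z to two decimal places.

z = 2.03

p̂₁ = 708/3314 = 0.2136, p̂₂ = 415/2172 = 0.1911.
Pooled p̂ = (708+415)/(3314+2172) = 1123/5486 = 0.2047.
SE = √(0.1628 × 0.000762155) = 0.0111.
z = (0.2136 − 0.1911)/0.0111 = 0.0225/0.0111 = 2.03.
p-value = 2·P(Z > 2.026) ≈ 0.0427.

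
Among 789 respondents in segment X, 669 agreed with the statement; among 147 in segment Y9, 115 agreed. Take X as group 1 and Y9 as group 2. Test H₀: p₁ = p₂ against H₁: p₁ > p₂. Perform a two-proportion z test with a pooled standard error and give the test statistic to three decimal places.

p̂₁ = 669/789 = 0.84791, p̂₂ = 115/147 = 0.78231.
Pooled p̂ = (669+115)/(789+147) = 784/936 = 0.83761.
SE = √(p̂(1−p̂)(1/n₁+1/n₂)) = √(0.83761·0.16239·0.00807015) = √(0.00109771) = 0.03313.
z = (0.84791 − 0.78231)/0.03313 = 0.06560/0.03313 = 1.980.
p-value = P(Z > 1.980) ≈ 0.0239.

z = 1.980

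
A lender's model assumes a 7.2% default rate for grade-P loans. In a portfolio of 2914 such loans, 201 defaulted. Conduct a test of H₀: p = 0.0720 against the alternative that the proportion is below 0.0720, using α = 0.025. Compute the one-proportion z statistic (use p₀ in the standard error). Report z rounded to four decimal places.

p̂ = 201/2914 ≈ 0.0689774.
Standard error under H₀: √(0.072×0.928/2914) = 0.0047885.
z = (0.0689774 − 0.072)/0.0047885 = -0.0030226/0.0047885 = -0.6312.
p-value = P(Z < -0.631) ≈ 0.2639; since p > α = 0.025, fail to reject H₀.

z = -0.6312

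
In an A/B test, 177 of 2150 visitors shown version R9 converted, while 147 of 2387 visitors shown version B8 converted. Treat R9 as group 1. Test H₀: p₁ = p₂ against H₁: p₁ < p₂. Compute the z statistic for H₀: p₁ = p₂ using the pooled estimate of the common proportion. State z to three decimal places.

p̂₁ = 177/2150 ≈ 0.08233, p̂₂ = 147/2387 ≈ 0.06158.
Pooled p̂ = (177+147)/(2150+2387) = 324/4537 = 0.07141.
SE = √(0.066313 × 0.000884052) = 0.00766.
z = (0.08233 − 0.06158)/0.00766 = 0.02075/0.00766 = 2.709.
p-value = P(Z < 2.709) ≈ 0.9966.

z = 2.709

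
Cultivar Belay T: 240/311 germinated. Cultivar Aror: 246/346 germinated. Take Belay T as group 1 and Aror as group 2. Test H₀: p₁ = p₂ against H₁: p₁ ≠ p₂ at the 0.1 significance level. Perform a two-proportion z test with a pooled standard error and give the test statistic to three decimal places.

z = 1.771

p̂₁ = 240/311 = 0.77170, p̂₂ = 246/346 = 0.71098.
Pooled p̂ = (240+246)/(311+346) = 486/657 = 0.73973.
SE = √(0.192531 × 0.00610561) = 0.03429.
z = (0.77170 − 0.71098)/0.03429 = 0.06072/0.03429 = 1.771.
p-value = 2·P(Z > 1.771) ≈ 0.0766, so at α = 0.1 we reject H₀.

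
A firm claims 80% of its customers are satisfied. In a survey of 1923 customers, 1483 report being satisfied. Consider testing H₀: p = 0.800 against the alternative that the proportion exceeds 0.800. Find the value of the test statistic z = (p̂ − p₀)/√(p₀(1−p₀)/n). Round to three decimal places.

p̂ = 1483/1923 = 0.771191.
Under H₀, SE = √(0.8·0.2/1923) = √(8.32033e-05) = 0.009122.
z = (0.771191 − 0.8)/0.009122 = -0.028809/0.009122 = -3.158.
p-value = P(Z > -3.158) ≈ 0.9992.

z = -3.158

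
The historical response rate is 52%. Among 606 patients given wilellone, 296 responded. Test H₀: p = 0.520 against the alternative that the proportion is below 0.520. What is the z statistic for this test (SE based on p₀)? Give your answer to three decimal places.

p̂ = 296/606 ≈ 0.48845.
Standard error under H₀: √(0.52×0.48/606) = 0.02029.
z = (0.48845 − 0.52)/0.02029 = -0.03155/0.02029 = -1.555.

z = -1.555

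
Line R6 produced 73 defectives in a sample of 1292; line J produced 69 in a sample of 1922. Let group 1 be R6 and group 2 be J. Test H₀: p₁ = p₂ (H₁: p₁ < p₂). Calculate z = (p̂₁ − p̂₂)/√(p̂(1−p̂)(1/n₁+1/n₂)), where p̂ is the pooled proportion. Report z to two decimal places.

z = 2.79

p̂₁ = 73/1292 = 0.05650, p̂₂ = 69/1922 = 0.03590.
Pooled p̂ = (73+69)/(1292+1922) = 142/3214 = 0.04418.
SE = √(0.0422297 × 0.00129429) = 0.00739.
z = (0.05650 − 0.03590)/0.00739 = 0.02060/0.00739 = 2.79.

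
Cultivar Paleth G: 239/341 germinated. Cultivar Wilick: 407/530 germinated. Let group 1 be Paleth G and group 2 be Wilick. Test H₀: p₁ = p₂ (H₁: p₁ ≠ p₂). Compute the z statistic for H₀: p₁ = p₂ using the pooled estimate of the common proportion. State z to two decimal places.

z = -2.21

p̂₁ = 239/341 ≈ 0.70088, p̂₂ = 407/530 ≈ 0.76792.
Pooled p̂ = (239+407)/(341+530) = 646/871 = 0.74168.
SE = √(p̂(1−p̂)(1/n₁+1/n₂)) = √(0.74168·0.25832·0.00481934) = √(0.000923351) = 0.03039.
z = (0.70088 − 0.76792)/0.03039 = -0.06704/0.03039 = -2.21.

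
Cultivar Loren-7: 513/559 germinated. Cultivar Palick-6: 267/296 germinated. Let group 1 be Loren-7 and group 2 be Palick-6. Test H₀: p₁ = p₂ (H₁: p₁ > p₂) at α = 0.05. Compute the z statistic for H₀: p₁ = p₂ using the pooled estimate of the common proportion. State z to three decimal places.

z = 0.771

p̂₁ = 513/559 ≈ 0.91771, p̂₂ = 267/296 ≈ 0.90203.
Pooled p̂ = (513+267)/(559+296) = 780/855 = 0.91228.
SE = √(p̂(1−p̂)(1/n₁+1/n₂)) = √(0.91228·0.08772·0.00516729) = √(0.00041351) = 0.02033.
z = (0.91771 − 0.90203)/0.02033 = 0.01568/0.02033 = 0.771.
p-value = P(Z > 0.771) ≈ 0.2203. With α = 0.05, fail to reject H₀.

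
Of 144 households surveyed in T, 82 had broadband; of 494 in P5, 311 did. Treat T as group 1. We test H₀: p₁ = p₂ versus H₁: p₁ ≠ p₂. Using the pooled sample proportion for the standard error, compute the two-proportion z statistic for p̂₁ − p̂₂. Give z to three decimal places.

z = -1.305

p̂₁ = 82/144 = 0.56944, p̂₂ = 311/494 = 0.62955.
Pooled p̂ = (82+311)/(144+494) = 393/638 = 0.61599.
SE = √(0.236547 × 0.00896874) = 0.04606.
z = (0.56944 − 0.62955)/0.04606 = -0.06011/0.04606 = -1.305.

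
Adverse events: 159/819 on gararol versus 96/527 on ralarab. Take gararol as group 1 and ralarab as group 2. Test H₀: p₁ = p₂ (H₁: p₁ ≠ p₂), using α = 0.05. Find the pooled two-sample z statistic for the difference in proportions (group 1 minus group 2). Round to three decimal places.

p̂₁ = 159/819 = 0.194139, p̂₂ = 96/527 = 0.182163.
Pooled p̂ = (159+96)/(819+527) = 255/1346 = 0.189450.
SE = √(p̂(1−p̂)(1/n₁+1/n₂)) = √(0.189450·0.810550·0.00311853) = √(0.000478879) = 0.021883.
z = (0.194139 − 0.182163)/0.021883 = 0.011976/0.021883 = 0.547.
Two-sided p-value ≈ 2·Φ(−0.547) = 0.5842; since p > α = 0.05, fail to reject H₀.

z = 0.547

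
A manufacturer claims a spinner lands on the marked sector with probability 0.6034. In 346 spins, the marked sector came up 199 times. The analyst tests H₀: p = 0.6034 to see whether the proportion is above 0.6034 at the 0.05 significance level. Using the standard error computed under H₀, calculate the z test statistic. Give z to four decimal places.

p̂ = 199/346 ≈ 0.575145.
Under H₀, SE = √(0.6034·0.3966/346) = √(0.000691643) = 0.026299.
z = (0.575145 − 0.6034)/0.026299 = -0.028255/0.026299 = -1.0744.
p-value = P(Z > -1.074) ≈ 0.8587. With α = 0.05, fail to reject H₀.

z = -1.0744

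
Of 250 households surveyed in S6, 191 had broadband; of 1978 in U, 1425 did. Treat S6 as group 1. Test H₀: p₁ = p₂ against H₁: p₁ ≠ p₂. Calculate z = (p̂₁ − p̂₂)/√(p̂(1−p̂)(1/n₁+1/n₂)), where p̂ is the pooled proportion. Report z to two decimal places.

p̂₁ = 191/250 ≈ 0.7640, p̂₂ = 1425/1978 ≈ 0.7204.
Pooled p̂ = (191+1425)/(250+1978) = 1616/2228 = 0.7253.
SE = √(0.199234 × 0.00450556) = 0.0300.
z = (0.7640 − 0.7204)/0.0300 = 0.0436/0.0300 = 1.45.
Two-sided p-value ≈ 2·Φ(−1.454) = 0.1458.

z = 1.45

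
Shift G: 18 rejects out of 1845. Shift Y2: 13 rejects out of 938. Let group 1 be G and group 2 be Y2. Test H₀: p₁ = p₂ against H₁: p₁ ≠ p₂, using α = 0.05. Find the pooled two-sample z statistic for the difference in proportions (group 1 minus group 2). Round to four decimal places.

z = -0.9749

p̂₁ = 18/1845 ≈ 0.0097561, p̂₂ = 13/938 ≈ 0.0138593.
Pooled p̂ = (18+13)/(1845+938) = 31/2783 = 0.0111391.
SE = √(0.011015 × 0.0016081) = 0.0042087.
z = (0.0097561 − 0.0138593)/0.0042087 = -0.0041032/0.0042087 = -0.9749.
p-value = 2·P(Z > 0.975) ≈ 0.3296, so at α = 0.05 we fail to reject H₀.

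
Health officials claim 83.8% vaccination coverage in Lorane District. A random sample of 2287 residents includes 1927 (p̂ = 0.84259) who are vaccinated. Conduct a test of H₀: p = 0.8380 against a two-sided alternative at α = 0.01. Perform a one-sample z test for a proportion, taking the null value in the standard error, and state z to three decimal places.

p̂ = 1927/2287 = 0.84259.
Under H₀, SE = √(0.838·0.162/2287) = √(5.93599e-05) = 0.00770.
z = (0.84259 − 0.838)/0.00770 = 0.00459/0.00770 = 0.596.
Two-sided p-value ≈ 2·Φ(−0.596) = 0.5515. With α = 0.01, fail to reject H₀.

z = 0.596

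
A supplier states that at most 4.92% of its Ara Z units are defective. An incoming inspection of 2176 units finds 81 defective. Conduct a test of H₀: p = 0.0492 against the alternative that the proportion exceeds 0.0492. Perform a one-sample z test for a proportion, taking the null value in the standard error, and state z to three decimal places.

p̂ = 81/2176 ≈ 0.037224.
Standard error under H₀: √(0.0492×0.9508/2176) = 0.004637.
z = (0.037224 − 0.0492)/0.004637 = -0.011976/0.004637 = -2.583.
p-value = P(Z > -2.583) ≈ 0.9951.

z = -2.583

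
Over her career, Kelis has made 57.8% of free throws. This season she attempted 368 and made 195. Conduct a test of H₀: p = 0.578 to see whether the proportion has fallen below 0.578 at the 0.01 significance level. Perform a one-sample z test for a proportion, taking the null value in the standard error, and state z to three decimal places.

z = -1.869

p̂ = 195/368 = 0.529891.
Under H₀, SE = √(0.578·0.422/368) = √(0.000662815) = 0.025745.
z = (0.529891 − 0.578)/0.025745 = -0.048109/0.025745 = -1.869.
p-value = P(Z < -1.869) ≈ 0.0308; since p > α = 0.01, fail to reject H₀.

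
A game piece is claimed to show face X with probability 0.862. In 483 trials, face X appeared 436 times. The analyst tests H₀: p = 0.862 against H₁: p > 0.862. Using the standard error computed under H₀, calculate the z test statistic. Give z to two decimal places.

z = 2.59

p̂ = 436/483 = 0.9027.
SE = √(p₀(1−p₀)/n) = √(0.11896/483) = 0.0157.
z = (0.9027 − 0.862)/0.0157 = 0.0407/0.0157 = 2.59.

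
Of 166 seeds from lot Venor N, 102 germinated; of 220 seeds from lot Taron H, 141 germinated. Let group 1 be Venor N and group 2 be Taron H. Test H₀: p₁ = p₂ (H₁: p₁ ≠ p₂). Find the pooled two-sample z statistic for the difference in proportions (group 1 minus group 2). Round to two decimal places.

z = -0.53

p̂₁ = 102/166 ≈ 0.6145, p̂₂ = 141/220 ≈ 0.6409.
Pooled p̂ = (102+141)/(166+220) = 243/386 = 0.6295.
SE = √(p̂(1−p̂)(1/n₁+1/n₂)) = √(0.6295·0.3705·0.0105696) = √(0.00246504) = 0.0496.
z = (0.6145 − 0.6409)/0.0496 = -0.0264/0.0496 = -0.53.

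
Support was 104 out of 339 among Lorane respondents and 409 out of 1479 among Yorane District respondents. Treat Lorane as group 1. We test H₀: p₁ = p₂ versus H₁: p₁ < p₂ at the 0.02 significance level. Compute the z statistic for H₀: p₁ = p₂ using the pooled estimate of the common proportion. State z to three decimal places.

z = 1.116

p̂₁ = 104/339 = 0.30678, p̂₂ = 409/1479 = 0.27654.
Pooled p̂ = (104+409)/(339+1479) = 513/1818 = 0.28218.
SE = √(p̂(1−p̂)(1/n₁+1/n₂)) = √(0.28218·0.71782·0.00362599) = √(0.000734457) = 0.02710.
z = (0.30678 − 0.27654)/0.02710 = 0.03024/0.02710 = 1.116.
p-value = P(Z < 1.116) ≈ 0.8678, so at α = 0.02 we fail to reject H₀.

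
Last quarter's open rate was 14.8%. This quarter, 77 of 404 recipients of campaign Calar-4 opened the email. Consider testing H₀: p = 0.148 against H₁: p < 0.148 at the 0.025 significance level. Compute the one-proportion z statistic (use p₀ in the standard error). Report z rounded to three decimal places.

p̂ = 77/404 ≈ 0.190594.
Standard error under H₀: √(0.148×0.852/404) = 0.017667.
z = (0.190594 − 0.148)/0.017667 = 0.042594/0.017667 = 2.411.
p-value = P(Z < 2.411) ≈ 0.9920; since p > α = 0.025, fail to reject H₀.

z = 2.411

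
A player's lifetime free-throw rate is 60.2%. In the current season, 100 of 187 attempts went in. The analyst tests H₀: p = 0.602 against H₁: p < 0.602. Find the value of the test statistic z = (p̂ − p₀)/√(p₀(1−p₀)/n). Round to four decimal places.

z = -1.8785

p̂ = 100/187 ≈ 0.534759.
Standard error under H₀: √(0.602×0.398/187) = 0.035795.
z = (0.534759 − 0.602)/0.035795 = -0.067241/0.035795 = -1.8785.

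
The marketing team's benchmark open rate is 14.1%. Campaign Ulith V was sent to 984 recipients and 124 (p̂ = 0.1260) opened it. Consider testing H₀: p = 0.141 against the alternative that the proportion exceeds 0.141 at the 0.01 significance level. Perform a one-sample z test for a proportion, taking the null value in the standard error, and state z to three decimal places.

p̂ = 124/984 = 0.12602.
SE = √(p₀(1−p₀)/n) = √(0.12112/984) = 0.01109.
z = (0.12602 − 0.141)/0.01109 = -0.01498/0.01109 = -1.351.
p-value = P(Z > -1.351) ≈ 0.9116, so at α = 0.01 we fail to reject H₀.

z = -1.351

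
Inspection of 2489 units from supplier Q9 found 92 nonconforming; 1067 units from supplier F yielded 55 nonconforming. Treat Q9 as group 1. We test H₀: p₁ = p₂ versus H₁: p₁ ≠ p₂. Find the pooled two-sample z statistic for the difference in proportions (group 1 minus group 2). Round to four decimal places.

z = -2.0020

p̂₁ = 92/2489 = 0.03696264, p̂₂ = 55/1067 = 0.05154639.
Pooled p̂ = (92+55)/(2489+1067) = 147/3556 = 0.04133858.
SE = √(p̂(1−p̂)(1/n₁+1/n₂)) = √(0.04133858·0.95866142·0.00133897) = √(5.30632e-05) = 0.00728445.
z = (0.03696264 − 0.05154639)/0.00728445 = -0.01458375/0.00728445 = -2.0020.
Two-sided p-value ≈ 2·Φ(−2.002) = 0.0453.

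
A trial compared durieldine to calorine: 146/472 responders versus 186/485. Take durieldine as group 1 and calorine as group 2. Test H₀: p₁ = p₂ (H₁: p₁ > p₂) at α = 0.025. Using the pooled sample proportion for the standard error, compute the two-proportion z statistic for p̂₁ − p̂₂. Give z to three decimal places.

z = -2.410

p̂₁ = 146/472 = 0.30932, p̂₂ = 186/485 = 0.38351.
Pooled p̂ = (146+186)/(472+485) = 332/957 = 0.34692.
SE = √(0.226566 × 0.0041805) = 0.03078.
z = (0.30932 − 0.38351)/0.03078 = -0.07419/0.03078 = -2.410.
p-value = P(Z > -2.410) ≈ 0.9920. With α = 0.025, fail to reject H₀.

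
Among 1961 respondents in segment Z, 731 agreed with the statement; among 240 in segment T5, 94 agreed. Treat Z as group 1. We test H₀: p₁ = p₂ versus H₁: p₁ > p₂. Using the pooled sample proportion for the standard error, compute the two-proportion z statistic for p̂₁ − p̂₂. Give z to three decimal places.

z = -0.571

p̂₁ = 731/1961 ≈ 0.37277, p̂₂ = 94/240 ≈ 0.39167.
Pooled p̂ = (731+94)/(1961+240) = 825/2201 = 0.37483.
SE = √(0.234332 × 0.00467661) = 0.03310.
z = (0.37277 − 0.39167)/0.03310 = -0.01890/0.03310 = -0.571.
p-value = P(Z > -0.571) ≈ 0.7160.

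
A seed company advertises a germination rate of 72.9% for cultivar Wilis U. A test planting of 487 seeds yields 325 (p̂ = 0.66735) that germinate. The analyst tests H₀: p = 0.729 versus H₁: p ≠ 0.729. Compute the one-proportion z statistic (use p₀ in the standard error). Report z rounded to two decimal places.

z = -3.06

p̂ = 325/487 = 0.6674.
Standard error under H₀: √(0.729×0.271/487) = 0.0201.
z = (0.6674 − 0.729)/0.0201 = -0.0616/0.0201 = -3.06.
p-value = 2·P(Z > 3.061) ≈ 0.0022.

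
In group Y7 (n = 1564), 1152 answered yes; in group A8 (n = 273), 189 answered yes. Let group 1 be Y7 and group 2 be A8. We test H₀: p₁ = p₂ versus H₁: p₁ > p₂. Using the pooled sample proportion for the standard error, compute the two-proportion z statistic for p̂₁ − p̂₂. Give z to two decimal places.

z = 1.52

p̂₁ = 1152/1564 ≈ 0.7366, p̂₂ = 189/273 ≈ 0.6923.
Pooled p̂ = (1152+189)/(1564+273) = 1341/1837 = 0.7300.
SE = √(0.197103 × 0.00430239) = 0.0291.
z = (0.7366 − 0.6923)/0.0291 = 0.0443/0.0291 = 1.52.
p-value = P(Z > 1.520) ≈ 0.0642.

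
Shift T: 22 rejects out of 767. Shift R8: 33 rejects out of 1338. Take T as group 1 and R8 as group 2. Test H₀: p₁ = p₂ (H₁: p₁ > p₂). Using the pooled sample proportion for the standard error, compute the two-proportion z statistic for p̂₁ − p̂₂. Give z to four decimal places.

z = 0.5564

p̂₁ = 22/767 ≈ 0.0286832, p̂₂ = 33/1338 ≈ 0.0246637.
Pooled p̂ = (22+33)/(767+1338) = 55/2105 = 0.0261283.
SE = √(0.0254456 × 0.00205117) = 0.0072245.
z = (0.0286832 − 0.0246637)/0.0072245 = 0.0040195/0.0072245 = 0.5564.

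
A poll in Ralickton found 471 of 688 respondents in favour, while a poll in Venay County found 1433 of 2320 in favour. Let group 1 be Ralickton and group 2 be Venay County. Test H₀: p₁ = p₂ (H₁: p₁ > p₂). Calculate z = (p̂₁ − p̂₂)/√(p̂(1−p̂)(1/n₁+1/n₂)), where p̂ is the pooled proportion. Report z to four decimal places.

p̂₁ = 471/688 ≈ 0.684593, p̂₂ = 1433/2320 ≈ 0.617672.
Pooled p̂ = (471+1433)/(688+2320) = 1904/3008 = 0.632979.
SE = √(p̂(1−p̂)(1/n₁+1/n₂)) = √(0.632979·0.367021·0.00188452) = √(0.000437806) = 0.020924.
z = (0.684593 − 0.617672)/0.020924 = 0.066921/0.020924 = 3.1983.

z = 3.1983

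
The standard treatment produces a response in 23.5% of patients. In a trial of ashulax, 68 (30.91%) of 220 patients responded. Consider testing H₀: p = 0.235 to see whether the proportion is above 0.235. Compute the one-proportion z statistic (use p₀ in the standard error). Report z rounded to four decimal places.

z = 2.5919

p̂ = 68/220 = 0.309091.
Standard error under H₀: √(0.235×0.765/220) = 0.028586.
z = (0.309091 − 0.235)/0.028586 = 0.074091/0.028586 = 2.5919.
p-value = P(Z > 2.592) ≈ 0.0048.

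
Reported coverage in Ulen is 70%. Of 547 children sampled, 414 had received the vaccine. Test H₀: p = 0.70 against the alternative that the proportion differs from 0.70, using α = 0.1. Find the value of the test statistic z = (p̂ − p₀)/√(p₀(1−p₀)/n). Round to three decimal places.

p̂ = 414/547 = 0.756856.
SE = √(p₀(1−p₀)/n) = √(0.21/547) = 0.019594.
z = (0.756856 − 0.7)/0.019594 = 0.056856/0.019594 = 2.902.
Two-sided p-value ≈ 2·Φ(−2.902) = 0.0037, so at α = 0.1 we reject H₀.

z = 2.902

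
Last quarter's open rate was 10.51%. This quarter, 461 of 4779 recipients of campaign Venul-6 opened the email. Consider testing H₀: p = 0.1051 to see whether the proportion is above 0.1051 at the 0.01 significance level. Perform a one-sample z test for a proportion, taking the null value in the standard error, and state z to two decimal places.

p̂ = 461/4779 = 0.0965.
SE = √(p₀(1−p₀)/n) = √(0.094054/4779) = 0.0044.
z = (0.0965 − 0.1051)/0.0044 = -0.0086/0.0044 = -1.95.
p-value = P(Z > -1.947) ≈ 0.9742. With α = 0.01, fail to reject H₀.

z = -1.95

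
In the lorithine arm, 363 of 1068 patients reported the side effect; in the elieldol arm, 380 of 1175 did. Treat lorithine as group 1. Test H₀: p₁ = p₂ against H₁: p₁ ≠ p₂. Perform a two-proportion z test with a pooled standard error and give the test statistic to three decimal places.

p̂₁ = 363/1068 ≈ 0.339888, p̂₂ = 380/1175 ≈ 0.323404.
Pooled p̂ = (363+380)/(1068+1175) = 743/2243 = 0.331253.
SE = √(p̂(1−p̂)(1/n₁+1/n₂)) = √(0.331253·0.668747·0.00178739) = √(0.000395951) = 0.019899.
z = (0.339888 − 0.323404)/0.019899 = 0.016484/0.019899 = 0.828.
Two-sided p-value ≈ 2·Φ(−0.828) = 0.4075.

z = 0.828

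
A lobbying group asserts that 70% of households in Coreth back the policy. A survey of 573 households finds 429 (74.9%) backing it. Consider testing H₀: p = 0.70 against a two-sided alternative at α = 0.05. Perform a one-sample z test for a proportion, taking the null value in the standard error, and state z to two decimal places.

z = 2.54

p̂ = 429/573 = 0.74869.
Under H₀, SE = √(0.7·0.3/573) = √(0.000366492) = 0.01914.
z = (0.74869 − 0.7)/0.01914 = 0.04869/0.01914 = 2.54.
Two-sided p-value ≈ 2·Φ(−2.543) = 0.0110; since p < α = 0.05, reject H₀.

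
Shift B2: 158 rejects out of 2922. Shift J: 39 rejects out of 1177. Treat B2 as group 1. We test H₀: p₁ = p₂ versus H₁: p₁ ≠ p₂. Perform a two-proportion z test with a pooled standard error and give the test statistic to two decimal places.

p̂₁ = 158/2922 ≈ 0.0541, p̂₂ = 39/1177 ≈ 0.0331.
Pooled p̂ = (158+39)/(2922+1177) = 197/4099 = 0.0481.
SE = √(0.0457507 × 0.00119185) = 0.0074.
z = (0.0541 − 0.0331)/0.0074 = 0.0210/0.0074 = 2.84.
p-value = 2·P(Z > 2.835) ≈ 0.0046.

z = 2.84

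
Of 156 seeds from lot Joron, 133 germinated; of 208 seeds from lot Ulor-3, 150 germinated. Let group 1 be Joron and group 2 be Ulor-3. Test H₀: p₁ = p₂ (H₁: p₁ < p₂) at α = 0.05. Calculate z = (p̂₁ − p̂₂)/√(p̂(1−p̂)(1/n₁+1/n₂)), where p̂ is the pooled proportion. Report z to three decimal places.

z = 2.983

p̂₁ = 133/156 ≈ 0.85256, p̂₂ = 150/208 ≈ 0.72115.
Pooled p̂ = (133+150)/(156+208) = 283/364 = 0.77747.
SE = √(p̂(1−p̂)(1/n₁+1/n₂)) = √(0.77747·0.22253·0.0112179) = √(0.00194081) = 0.04405.
z = (0.85256 − 0.72115)/0.04405 = 0.13141/0.04405 = 2.983.
p-value = P(Z < 2.983) ≈ 0.9986, so at α = 0.05 we fail to reject H₀.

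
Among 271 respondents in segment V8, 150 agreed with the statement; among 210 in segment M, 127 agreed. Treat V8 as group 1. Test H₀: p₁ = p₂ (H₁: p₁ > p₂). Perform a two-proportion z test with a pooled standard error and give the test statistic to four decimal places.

z = -1.1281

p̂₁ = 150/271 = 0.553506, p̂₂ = 127/210 = 0.604762.
Pooled p̂ = (150+127)/(271+210) = 277/481 = 0.575884.
SE = √(0.244242 × 0.00845194) = 0.045435.
z = (0.553506 − 0.604762)/0.045435 = -0.051256/0.045435 = -1.1281.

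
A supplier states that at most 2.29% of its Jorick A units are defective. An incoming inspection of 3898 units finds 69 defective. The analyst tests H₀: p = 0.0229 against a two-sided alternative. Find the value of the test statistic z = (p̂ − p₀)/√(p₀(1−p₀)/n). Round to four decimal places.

z = -2.1698

p̂ = 69/3898 ≈ 0.0177014.
Standard error under H₀: √(0.0229×0.9771/3898) = 0.0023959.
z = (0.0177014 − 0.0229)/0.0023959 = -0.0051986/0.0023959 = -2.1698.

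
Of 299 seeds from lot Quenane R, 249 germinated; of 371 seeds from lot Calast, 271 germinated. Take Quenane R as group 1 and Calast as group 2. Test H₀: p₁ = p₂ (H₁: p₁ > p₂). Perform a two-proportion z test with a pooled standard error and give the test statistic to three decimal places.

p̂₁ = 249/299 = 0.83278, p̂₂ = 271/371 = 0.73046.
Pooled p̂ = (249+271)/(299+371) = 520/670 = 0.77612.
SE = √(0.173758 × 0.0060399) = 0.03240.
z = (0.83278 − 0.73046)/0.03240 = 0.10232/0.03240 = 3.158.

z = 3.158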